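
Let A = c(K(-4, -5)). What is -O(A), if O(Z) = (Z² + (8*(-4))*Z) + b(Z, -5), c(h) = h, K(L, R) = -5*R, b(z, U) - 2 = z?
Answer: 148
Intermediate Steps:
b(z, U) = 2 + z
A = 25 (A = -5*(-5) = 25)
O(Z) = 2 + Z² - 31*Z (O(Z) = (Z² + (8*(-4))*Z) + (2 + Z) = (Z² - 32*Z) + (2 + Z) = 2 + Z² - 31*Z)
-O(A) = -(2 + 25² - 31*25) = -(2 + 625 - 775) = -1*(-148) = 148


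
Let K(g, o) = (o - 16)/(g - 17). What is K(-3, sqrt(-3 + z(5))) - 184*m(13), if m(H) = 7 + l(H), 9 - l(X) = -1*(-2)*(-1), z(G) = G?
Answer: -16556/5 - sqrt(2)/20 ≈ -3311.3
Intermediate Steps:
K(g, o) = (-16 + o)/(-17 + g)
l(X) = 11 (l(X) = 9 - (-1*(-2))*(-1) = 9 - 2*(-1) = 9 - 1*(-2) = 9 + 2 = 11)
m(H) = 18 (m(H) = 7 + 11 = 18)
K(-3, sqrt(-3 + z(5))) - 184*m(13) = (-16 + sqrt(-3 + 5))/(-17 - 3) - 184*18 = (-16 + sqrt(2))/(-20) - 3312 = -(-16 + sqrt(2))/20 - 3312 = (4/5 - sqrt(2)/20) - 3312 = -16556/5 - sqrt(2)/20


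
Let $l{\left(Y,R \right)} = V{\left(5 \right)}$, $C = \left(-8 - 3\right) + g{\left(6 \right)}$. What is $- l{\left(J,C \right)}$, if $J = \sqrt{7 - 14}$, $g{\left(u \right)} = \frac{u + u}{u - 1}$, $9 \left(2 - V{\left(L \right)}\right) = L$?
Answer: $- \frac{13}{9} \approx -1.4444$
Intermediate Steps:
$V{\left(L \right)} = 2 - \frac{L}{9}$
$g{\left(u \right)} = \frac{2 u}{-1 + u}$
$J = i \sqrt{7}$ ($J = \sqrt{-7} = i \sqrt{7} \approx 2.6458 i$)
$C = - \frac{43}{5}$ ($C = \left(-8 - 3\right) + 2 \cdot 6 \frac{1}{-1 + 6} = -11 + 2 \cdot 6 \cdot \frac{1}{5} = -11 + \frac{12}{5} = - \frac{43}{5} \approx -8.6$)
$l{\left(Y,R \right)} = \frac{13}{9}$ ($l{\left(Y,R \right)} = 2 - \frac{5}{9} = \frac{13}{9}$)
$- l{\left(J,C \right)} = \left(-1\right) \frac{13}{9} = - \frac{13}{9}$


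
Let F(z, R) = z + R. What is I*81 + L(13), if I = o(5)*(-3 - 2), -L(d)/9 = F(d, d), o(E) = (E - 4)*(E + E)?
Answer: -4284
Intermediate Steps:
F(z, R) = R + z
o(E) = 2*E*(-4 + E) (o(E) = (-4 + E)*(2*E) = 2*E*(-4 + E))
L(d) = -18*d (L(d) = -9*(d + d) = -18*d)
I = -50 (I = (2*5*(-4 + 5))*(-3 - 2) = (2*5*1)*(-5) = 10*(-5) = -50)
I*81 + L(13) = -50*81 - 18*13 = -4050 - 234 = -4284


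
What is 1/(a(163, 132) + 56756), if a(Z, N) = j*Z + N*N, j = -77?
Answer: 1/61629 ≈ 1.6226e-5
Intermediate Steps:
a(Z, N) = N² - 77*Z (a(Z, N) = -77*Z + N*N = -77*Z + N² = N² - 77*Z)
1/(a(163, 132) + 56756) = 1/((132² - 77*163) + 56756) = 1/((17424 - 12551) + 56756) = 1/(4873 + 56756) = 1/61629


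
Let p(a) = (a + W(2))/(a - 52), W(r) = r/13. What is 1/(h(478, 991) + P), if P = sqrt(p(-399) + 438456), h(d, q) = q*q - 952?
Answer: 5752359327/5643803983467470 - sqrt(15071854116319)/5643803983467470 ≈ 1.0185e-6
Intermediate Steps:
W(r) = r/13 (W(r) = r*(1/13) = r/13)
p(a) = (2/13 + a)/(-52 + a) (p(a) = (a + (1/13)*2)/(a - 52) = (a + 2/13)/(-52 + a) = (2/13 + a)/(-52 + a))
h(d, q) = -952 + q**2 (h(d, q) = q**2 - 952 = -952 + q**2)
P = sqrt(15071854116319)/5863 (P = sqrt((2/13 - 399)/(-52 - 399) + 438456) = sqrt(-5185/13/(-451) + 438456) = sqrt(-1/451*(-5185/13) + 438456) = sqrt(5185/5863 + 438456) = sqrt(2570672713/5863) = sqrt(15071854116319)/5863 ≈ 662.16)
1/(h(478, 991) + P) = 1/((-952 + 991**2) + sqrt(15071854116319)/5863) = 1/((-952 + 982081) + sqrt(15071854116319)/5863) = 1/(981129 + sqrt(15071854116319)/5863)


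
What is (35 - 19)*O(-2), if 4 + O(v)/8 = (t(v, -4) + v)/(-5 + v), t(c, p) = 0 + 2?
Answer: -512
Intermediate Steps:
t(c, p) = 2
O(v) = -32 + 8*(2 + v)/(-5 + v) (O(v) = -32 + 8*((2 + v)/(-5 + v)) = -32 + 8*(2 + v)/(-5 + v))
(35 - 19)*O(-2) = (35 - 19)*(8*(22 - 3*(-2))/(-5 - 2)) = 16*(8*(22 + 6)/(-7)) = 16*(8*(-⅐)*28) = 16*(-32) = -512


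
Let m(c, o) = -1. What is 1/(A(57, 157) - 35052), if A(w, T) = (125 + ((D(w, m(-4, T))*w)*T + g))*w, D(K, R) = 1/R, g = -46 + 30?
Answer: -1/538932 ≈ -1.8555e-6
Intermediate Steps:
g = -16
A(w, T) = w*(109 - T*w) (A(w, T) = (125 + ((w/(-1))*T - 16))*w = (125 + ((-w)*T - 16))*w = (125 + (-T*w - 16))*w = (125 + (-16 - T*w))*w = (109 - T*w)*w = w*(109 - T*w))
1/(A(57, 157) - 35052) = 1/(57*(109 - 1*157*57) - 35052) = 1/(57*(109 - 8949) - 35052) = 1/(57*(-8840) - 35052) = 1/(-503880 - 35052) = 1/(-538932) = -1/538932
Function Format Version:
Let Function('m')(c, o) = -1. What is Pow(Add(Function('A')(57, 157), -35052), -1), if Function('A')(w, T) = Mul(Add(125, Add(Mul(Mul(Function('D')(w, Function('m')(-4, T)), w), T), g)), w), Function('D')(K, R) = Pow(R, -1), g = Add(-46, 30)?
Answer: Rational(-1, 538932) ≈ -1.8555e-6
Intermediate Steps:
g = -16
Function('A')(w, T) = Mul(w, Add(109, Mul(-1, T, w))) (Function('A')(w, T) = Mul(Add(125, Add(Mul(Mul(Pow(-1, -1), w), T), -16)), w) = Mul(Add(125, Add(Mul(Mul(-1, w), T), -16)), w) = Mul(Add(125, Add(Mul(-1, T, w), -16)), w) = Mul(Add(125, Add(-16, Mul(-1, T, w))), w) = Mul(Add(109, Mul(-1, T, w)), w) = Mul(w, Add(109, Mul(-1, T, w))))
Pow(Add(Function('A')(57, 157), -35052), -1) = Pow(Add(Mul(57, Add(109, Mul(-1, 157, 57))), -35052), -1) = Pow(Add(Mul(57, Add(109, -8949)), -35052), -1) = Pow(Add(Mul(57, -8840), -35052), -1) = Pow(Add(-503880, -35052), -1) = Pow(-538932, -1) = Rational(-1, 538932)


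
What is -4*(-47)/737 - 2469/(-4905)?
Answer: 913931/1204995 ≈ 0.75845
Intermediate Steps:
-4*(-47)/737 - 2469/(-4905) = 188*(1/737) - 2469*(-1/4905) = 188/737 + 823/1635 = 913931/1204995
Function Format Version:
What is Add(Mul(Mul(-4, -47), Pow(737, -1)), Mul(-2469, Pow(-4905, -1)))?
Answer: Rational(913931, 1204995) ≈ 0.75845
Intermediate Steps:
Add(Mul(Mul(-4, -47), Pow(737, -1)), Mul(-2469, Pow(-4905, -1))) = Add(Mul(188, Rational(1, 737)), Mul(-2469, Rational(-1, 4905))) = Add(Rational(188, 737), Rational(823, 1635)) = Rational(913931, 1204995)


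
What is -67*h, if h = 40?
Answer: -2680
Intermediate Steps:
-67*h = -67*40 = -2680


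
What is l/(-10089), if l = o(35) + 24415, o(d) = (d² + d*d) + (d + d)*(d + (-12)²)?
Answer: -39395/10089 ≈ -3.9047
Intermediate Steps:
o(d) = 2*d² + 2*d*(144 + d) (o(d) = (d² + d²) + (2*d)*(d + 144) = 2*d² + (2*d)*(144 + d) = 2*d² + 2*d*(144 + d))
l = 39395 (l = 4*35*(72 + 35) + 24415 = 4*35*107 + 24415 = 14980 + 24415 = 39395)
l/(-10089) = 39395/(-10089) = 39395*(-1/10089) = -39395/10089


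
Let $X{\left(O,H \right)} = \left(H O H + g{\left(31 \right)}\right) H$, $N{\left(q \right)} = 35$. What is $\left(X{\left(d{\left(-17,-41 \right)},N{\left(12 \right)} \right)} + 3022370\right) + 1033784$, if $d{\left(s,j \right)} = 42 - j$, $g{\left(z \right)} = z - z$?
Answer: $7614779$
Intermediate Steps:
$g{\left(z \right)} = 0$
$X{\left(O,H \right)} = O H^{3}$ ($X{\left(O,H \right)} = \left(H O H + 0\right) H = \left(O H^{2} + 0\right) H = O H^{2} H = O H^{3}$)
$\left(X{\left(d{\left(-17,-41 \right)},N{\left(12 \right)} \right)} + 3022370\right) + 1033784 = \left(\left(42 - -41\right) 35^{3} + 3022370\right) + 1033784 = \left(\left(42 + 41\right) 42875 + 3022370\right) + 1033784 = \left(83 \cdot 42875 + 3022370\right) + 1033784 = \left(3558625 + 3022370\right) + 1033784 = 6580995 + 1033784 = 7614779$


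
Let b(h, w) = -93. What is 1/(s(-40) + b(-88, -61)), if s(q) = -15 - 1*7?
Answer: -1/115 ≈ -0.0086956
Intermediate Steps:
s(q) = -22 (s(q) = -15 - 7 = -22)
1/(s(-40) + b(-88, -61)) = 1/(-22 - 93) = 1/(-115) = -1/115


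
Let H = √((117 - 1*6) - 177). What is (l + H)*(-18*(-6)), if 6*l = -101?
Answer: -1818 + 108*I*√66 ≈ -1818.0 + 877.4*I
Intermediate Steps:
l = -101/6 (l = (⅙)*(-101) = -101/6 ≈ -16.833)
H = I*√66 (H = √((117 - 6) - 177) = √(111 - 177) = √(-66) = I*√66 ≈ 8.124*I)
(l + H)*(-18*(-6)) = (-101/6 + I*√66)*(-18*(-6)) = (-101/6 + I*√66)*108 = -1818 + 108*I*√66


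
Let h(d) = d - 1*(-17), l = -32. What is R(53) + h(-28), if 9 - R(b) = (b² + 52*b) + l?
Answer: -5535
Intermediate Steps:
h(d) = 17 + d (h(d) = d + 17 = 17 + d)
R(b) = 41 - b² - 52*b (R(b) = 9 - ((b² + 52*b) - 32) = 9 - (-32 + b² + 52*b) = 9 + (32 - b² - 52*b) = 41 - b² - 52*b)
R(53) + h(-28) = (41 - 1*53² - 52*53) + (17 - 28) = (41 - 1*2809 - 2756) - 11 = (41 - 2809 - 2756) - 11 = -5524 - 11 = -5535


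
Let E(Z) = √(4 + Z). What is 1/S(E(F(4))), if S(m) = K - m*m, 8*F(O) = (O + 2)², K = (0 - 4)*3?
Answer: -2/41 ≈ -0.048781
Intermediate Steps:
K = -12 (K = -4*3 = -12)
F(O) = (2 + O)²/8 (F(O) = (O + 2)²/8 = (2 + O)²/8)
S(m) = -12 - m² (S(m) = -12 - m*m = -12 - m²)
1/S(E(F(4))) = 1/(-12 - (√(4 + (2 + 4)²/8))²) = 1/(-12 - (√(4 + (⅛)*6²))²) = 1/(-12 - (√(4 + (⅛)*36))²) = 1/(-12 - (√(4 + 9/2))²) = 1/(-12 - (√(17/2))²) = 1/(-12 - (√34/2)²) = 1/(-12 - 1*17/2) = 1/(-12 - 17/2) = 1/(-41/2) = -2/41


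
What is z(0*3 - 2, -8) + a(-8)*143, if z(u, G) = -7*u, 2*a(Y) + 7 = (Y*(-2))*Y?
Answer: -19277/2 ≈ -9638.5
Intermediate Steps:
a(Y) = -7/2 - Y² (a(Y) = -7/2 + ((Y*(-2))*Y)/2 = -7/2 + ((-2*Y)*Y)/2 = -7/2 + (-2*Y²)/2 = -7/2 - Y²)
z(0*3 - 2, -8) + a(-8)*143 = -7*(0*3 - 2) + (-7/2 - 1*(-8)²)*143 = -7*(0 - 2) + (-7/2 - 1*64)*143 = -7*(-2) + (-7/2 - 64)*143 = 14 - 135/2*143 = 14 - 19305/2 = -19277/2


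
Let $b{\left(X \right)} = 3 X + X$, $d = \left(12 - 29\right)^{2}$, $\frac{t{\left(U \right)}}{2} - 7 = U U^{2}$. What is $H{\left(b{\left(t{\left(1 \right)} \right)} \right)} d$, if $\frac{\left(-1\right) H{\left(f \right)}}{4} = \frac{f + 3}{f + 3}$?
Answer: $-1156$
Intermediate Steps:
$t{\left(U \right)} = 14 + 2 U^{3}$ ($t{\left(U \right)} = 14 + 2 U U^{2} = 14 + 2 U^{3}$)
$d = 289$ ($d = \left(-17\right)^{2} = 289$)
$b{\left(X \right)} = 4 X$
$H{\left(f \right)} = -4$ ($H{\left(f \right)} = - 4 \frac{f + 3}{f + 3} = - 4 \frac{3 + f}{3 + f} = \left(-4\right) 1 = -4$)
$H{\left(b{\left(t{\left(1 \right)} \right)} \right)} d = \left(-4\right) 289 = -1156$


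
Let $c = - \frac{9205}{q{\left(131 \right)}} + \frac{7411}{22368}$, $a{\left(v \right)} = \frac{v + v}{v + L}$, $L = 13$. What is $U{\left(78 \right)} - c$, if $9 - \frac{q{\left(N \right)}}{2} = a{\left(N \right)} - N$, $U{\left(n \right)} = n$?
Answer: $\frac{24696635897}{222539232} \approx 110.98$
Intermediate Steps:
$a{\left(v \right)} = \frac{2 v}{13 + v}$ ($a{\left(v \right)} = \frac{v + v}{v + 13} = \frac{2 v}{13 + v}$)
$q{\left(N \right)} = 18 + 2 N - \frac{4 N}{13 + N}$ ($q{\left(N \right)} = 18 - 2 \left(\frac{2 N}{13 + N} - N\right) = 18 - 2 \left(- N + \frac{2 N}{13 + N}\right) = 18 + \left(2 N - \frac{4 N}{13 + N}\right) = 18 + 2 N - \frac{4 N}{13 + N}$)
$c = - \frac{7338575801}{222539232}$ ($c = - \frac{9205}{2 \frac{1}{13 + 131} \left(117 + 131^{2} + 20 \cdot 131\right)} + \frac{7411}{22368} = - \frac{9205}{2 \cdot \frac{1}{144} \left(117 + 17161 + 2620\right)} + 7411 \cdot \frac{1}{22368} = - \frac{9205}{2 \cdot \frac{1}{144} \cdot 19898} + \frac{7411}{22368} = - \frac{9205}{\frac{9949}{36}} + \frac{7411}{22368} = \left(-9205\right) \frac{36}{9949} + \frac{7411}{22368} = - \frac{331380}{9949} + \frac{7411}{22368} = - \frac{7338575801}{222539232} \approx -32.977$)
$U{\left(78 \right)} - c = 78 - - \frac{7338575801}{222539232} = 78 + \frac{7338575801}{222539232} = \frac{24696635897}{222539232}$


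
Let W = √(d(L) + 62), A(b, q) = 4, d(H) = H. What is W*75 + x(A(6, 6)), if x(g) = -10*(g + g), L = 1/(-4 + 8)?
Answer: -80 + 75*√249/2 ≈ 511.74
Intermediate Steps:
L = ¼ (L = 1/4 = ¼ ≈ 0.25000)
x(g) = -20*g
W = √249/2 (W = √(¼ + 62) = √(249/4) = √249/2 ≈ 7.8899)
W*75 + x(A(6, 6)) = (√249/2)*75 - 20*4 = 75*√249/2 - 80 = -80 + 75*√249/2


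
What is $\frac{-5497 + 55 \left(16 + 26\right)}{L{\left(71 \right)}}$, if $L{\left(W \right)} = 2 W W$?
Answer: $- \frac{3187}{10082} \approx -0.31611$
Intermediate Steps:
$L{\left(W \right)} = 2 W^{2}$
$\frac{-5497 + 55 \left(16 + 26\right)}{L{\left(71 \right)}} = \frac{-5497 + 55 \left(16 + 26\right)}{2 \cdot 71^{2}} = \frac{-5497 + 55 \cdot 42}{2 \cdot 5041} = \frac{-5497 + 2310}{10082} = \left(-3187\right) \frac{1}{10082} = - \frac{3187}{10082}$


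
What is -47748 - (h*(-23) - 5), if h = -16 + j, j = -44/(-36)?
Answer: -432746/9 ≈ -48083.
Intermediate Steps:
j = 11/9 (j = -44*(-1/36) = 11/9 ≈ 1.2222)
h = -133/9 (h = -16 + 11/9 = -133/9 ≈ -14.778)
-47748 - (h*(-23) - 5) = -47748 - (-133/9*(-23) - 5) = -47748 - (3059/9 - 5) = -47748 - 1*3014/9 = -47748 - 3014/9 = -432746/9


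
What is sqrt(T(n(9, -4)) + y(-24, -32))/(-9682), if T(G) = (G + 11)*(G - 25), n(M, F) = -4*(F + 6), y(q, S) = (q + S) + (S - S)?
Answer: -I*sqrt(155)/9682 ≈ -0.0012859*I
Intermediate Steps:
y(q, S) = S + q (y(q, S) = (S + q) + 0 = S + q)
n(M, F) = -24 - 4*F (n(M, F) = -4*(6 + F) = -24 - 4*F)
T(G) = (-25 + G)*(11 + G) (T(G) = (11 + G)*(-25 + G) = (-25 + G)*(11 + G))
sqrt(T(n(9, -4)) + y(-24, -32))/(-9682) = sqrt((-275 + (-24 - 4*(-4))**2 - 14*(-24 - 4*(-4))) + (-32 - 24))/(-9682) = sqrt((-275 + (-24 + 16)**2 - 14*(-24 + 16)) - 56)*(-1/9682) = sqrt((-275 + (-8)**2 - 14*(-8)) - 56)*(-1/9682) = sqrt((-275 + 64 + 112) - 56)*(-1/9682) = sqrt(-99 - 56)*(-1/9682) = sqrt(-155)*(-1/9682) = (I*sqrt(155))*(-1/9682) = -I*sqrt(155)/9682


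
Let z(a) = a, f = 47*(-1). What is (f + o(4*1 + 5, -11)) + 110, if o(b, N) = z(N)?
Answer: 52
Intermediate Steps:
f = -47
o(b, N) = N
(f + o(4*1 + 5, -11)) + 110 = (-47 - 11) + 110 = -58 + 110 = 52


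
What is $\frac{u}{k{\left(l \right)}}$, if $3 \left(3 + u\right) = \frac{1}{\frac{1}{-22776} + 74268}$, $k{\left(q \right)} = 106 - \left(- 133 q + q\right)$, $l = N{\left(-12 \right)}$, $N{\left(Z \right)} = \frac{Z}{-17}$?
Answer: $- \frac{86267797253}{5727513696262} \approx -0.015062$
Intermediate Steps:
$N{\left(Z \right)} = - \frac{Z}{17}$ ($N{\left(Z \right)} = Z \left(- \frac{1}{17}\right) = - \frac{Z}{17}$)
$l = \frac{12}{17}$ ($l = \left(- \frac{1}{17}\right) \left(-12\right) = \frac{12}{17} \approx 0.70588$)
$k{\left(q \right)} = 106 + 132 q$ ($k{\left(q \right)} = 106 - - 132 q = 106 + 132 q$)
$u = - \frac{5074576309}{1691527967}$ ($u = -3 + \frac{1}{3 \left(\frac{1}{-22776} + 74268\right)} = -3 + \frac{1}{3 \left(- \frac{1}{22776} + 74268\right)} = -3 + \frac{1}{3 \cdot \frac{1691527967}{22776}} = -3 + \frac{1}{3} \cdot \frac{22776}{1691527967} = -3 + \frac{7592}{1691527967} = - \frac{5074576309}{1691527967} \approx -3.0$)
$\frac{u}{k{\left(l \right)}} = - \frac{5074576309}{1691527967 \left(106 + 132 \cdot \frac{12}{17}\right)} = - \frac{5074576309}{1691527967 \left(106 + \frac{1584}{17}\right)} = - \frac{5074576309}{1691527967 \cdot \frac{3386}{17}} = \left(- \frac{5074576309}{1691527967}\right) \frac{17}{3386} = - \frac{86267797253}{5727513696262}$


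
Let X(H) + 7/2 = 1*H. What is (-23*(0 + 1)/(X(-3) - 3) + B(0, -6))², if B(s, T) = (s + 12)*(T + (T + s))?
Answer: 7236100/361 ≈ 20045.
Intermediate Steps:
X(H) = -7/2 + H (X(H) = -7/2 + 1*H = -7/2 + H)
B(s, T) = (12 + s)*(s + 2*T)
(-23*(0 + 1)/(X(-3) - 3) + B(0, -6))² = (-23*(0 + 1)/((-7/2 - 3) - 3) + (0² + 12*0 + 24*(-6) + 2*(-6)*0))² = (-23/(-13/2 - 3) + (0 + 0 - 144 + 0))² = (-23/(-19/2) - 144)² = (-23*(-2)/19 - 144)² = (-23*(-2/19) - 144)² = (46/19 - 144)² = (-2690/19)² = 7236100/361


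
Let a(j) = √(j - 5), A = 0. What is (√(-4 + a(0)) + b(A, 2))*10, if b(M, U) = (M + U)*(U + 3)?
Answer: 100 + 10*√(-4 + I*√5) ≈ 105.4 + 20.715*I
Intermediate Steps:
b(M, U) = (3 + U)*(M + U) (b(M, U) = (M + U)*(3 + U) = (3 + U)*(M + U))
a(j) = √(-5 + j)
(√(-4 + a(0)) + b(A, 2))*10 = (√(-4 + √(-5 + 0)) + (2² + 3*0 + 3*2 + 0*2))*10 = (√(-4 + √(-5)) + (4 + 0 + 6 + 0))*10 = (√(-4 + I*√5) + 10)*10 = (10 + √(-4 + I*√5))*10 = 100 + 10*√(-4 + I*√5)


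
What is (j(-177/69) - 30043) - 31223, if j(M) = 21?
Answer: -61245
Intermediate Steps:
(j(-177/69) - 30043) - 31223 = (21 - 30043) - 31223 = -30022 - 31223 = -61245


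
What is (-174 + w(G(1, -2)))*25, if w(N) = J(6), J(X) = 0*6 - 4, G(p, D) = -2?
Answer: -4450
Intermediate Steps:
J(X) = -4 (J(X) = 0 - 4 = -4)
w(N) = -4
(-174 + w(G(1, -2)))*25 = (-174 - 4)*25 = -178*25 = -4450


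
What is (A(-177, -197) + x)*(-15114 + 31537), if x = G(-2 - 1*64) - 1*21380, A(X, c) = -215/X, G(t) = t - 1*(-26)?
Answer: -62261645875/177 ≈ -3.5176e+8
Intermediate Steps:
G(t) = 26 + t (G(t) = t + 26 = 26 + t)
x = -21420 (x = (26 + (-2 - 1*64)) - 1*21380 = (26 + (-2 - 64)) - 21380 = (26 - 66) - 21380 = -40 - 21380 = -21420)
(A(-177, -197) + x)*(-15114 + 31537) = (-215/(-177) - 21420)*(-15114 + 31537) = (-215*(-1/177) - 21420)*16423 = (215/177 - 21420)*16423 = -3791125/177*16423 = -62261645875/177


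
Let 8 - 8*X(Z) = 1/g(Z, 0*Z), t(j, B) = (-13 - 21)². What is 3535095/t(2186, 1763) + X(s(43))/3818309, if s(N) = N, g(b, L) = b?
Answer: 1160835314773657/379601007544 ≈ 3058.0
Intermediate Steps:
t(j, B) = 1156 (t(j, B) = (-34)² = 1156)
X(Z) = 1 - 1/(8*Z)
3535095/t(2186, 1763) + X(s(43))/3818309 = 3535095/1156 + ((-⅛ + 43)/43)/3818309 = 3535095*(1/1156) + ((1/43)*(343/8))*(1/3818309) = 3535095/1156 + (343/344)*(1/3818309) = 3535095/1156 + 343/1313498296 = 1160835314773657/379601007544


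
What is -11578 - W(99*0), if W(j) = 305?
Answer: -11883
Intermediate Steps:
-11578 - W(99*0) = -11578 - 1*305 = -11578 - 305 = -11883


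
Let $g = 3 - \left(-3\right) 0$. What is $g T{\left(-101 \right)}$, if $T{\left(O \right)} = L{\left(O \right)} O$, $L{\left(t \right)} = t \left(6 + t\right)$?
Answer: $-2907285$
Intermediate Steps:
$T{\left(O \right)} = O^{2} \left(6 + O\right)$ ($T{\left(O \right)} = O \left(6 + O\right) O = O^{2} \left(6 + O\right)$)
$g = 3$ ($g = 3 - 0 = 3 + 0 = 3$)
$g T{\left(-101 \right)} = 3 \left(-101\right)^{2} \left(6 - 101\right) = 3 \cdot 10201 \left(-95\right) = 3 \left(-969095\right) = -2907285$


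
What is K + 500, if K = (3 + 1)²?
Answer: 516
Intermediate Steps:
K = 16 (K = 4² = 16)
K + 500 = 16 + 500 = 516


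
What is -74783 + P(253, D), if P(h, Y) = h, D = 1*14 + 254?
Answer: -74530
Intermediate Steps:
D = 268 (D = 14 + 254 = 268)
-74783 + P(253, D) = -74783 + 253 = -74530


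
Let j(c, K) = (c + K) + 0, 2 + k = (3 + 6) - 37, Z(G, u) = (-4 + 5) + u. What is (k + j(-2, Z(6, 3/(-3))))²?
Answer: 1024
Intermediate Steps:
Z(G, u) = 1 + u
k = -30 (k = -2 + ((3 + 6) - 37) = -2 + (9 - 37) = -2 - 28 = -30)
j(c, K) = K + c (j(c, K) = (K + c) + 0 = K + c)
(k + j(-2, Z(6, 3/(-3))))² = (-30 + ((1 + 3/(-3)) - 2))² = (-30 + ((1 + 3*(-⅓)) - 2))² = (-30 + ((1 - 1) - 2))² = (-30 + (0 - 2))² = (-30 - 2)² = (-32)² = 1024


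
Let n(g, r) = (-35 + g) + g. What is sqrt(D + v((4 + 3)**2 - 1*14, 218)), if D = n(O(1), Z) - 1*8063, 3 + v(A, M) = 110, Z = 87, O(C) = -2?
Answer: I*sqrt(7995) ≈ 89.415*I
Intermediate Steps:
v(A, M) = 107 (v(A, M) = -3 + 110 = 107)
n(g, r) = -35 + 2*g
D = -8102 (D = (-35 + 2*(-2)) - 1*8063 = (-35 - 4) - 8063 = -39 - 8063 = -8102)
sqrt(D + v((4 + 3)**2 - 1*14, 218)) = sqrt(-8102 + 107) = sqrt(-7995) = I*sqrt(7995)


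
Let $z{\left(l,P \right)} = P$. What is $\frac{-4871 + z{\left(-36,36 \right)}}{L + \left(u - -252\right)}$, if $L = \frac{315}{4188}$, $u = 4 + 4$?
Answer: $- \frac{1349932}{72613} \approx -18.591$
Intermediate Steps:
$u = 8$
$L = \frac{105}{1396}$ ($L = 315 \cdot \frac{1}{4188} = \frac{105}{1396} \approx 0.075215$)
$\frac{-4871 + z{\left(-36,36 \right)}}{L + \left(u - -252\right)} = \frac{-4871 + 36}{\frac{105}{1396} + \left(8 - -252\right)} = - \frac{4835}{\frac{105}{1396} + \left(8 + 252\right)} = - \frac{4835}{\frac{105}{1396} + 260} = - \frac{4835}{\frac{363065}{1396}} = \left(-4835\right) \frac{1396}{363065} = - \frac{1349932}{72613}$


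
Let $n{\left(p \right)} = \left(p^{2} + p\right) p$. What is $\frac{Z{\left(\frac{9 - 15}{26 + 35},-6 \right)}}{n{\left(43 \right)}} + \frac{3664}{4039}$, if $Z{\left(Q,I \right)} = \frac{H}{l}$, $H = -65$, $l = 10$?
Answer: $\frac{596124261}{657193768} \approx 0.90707$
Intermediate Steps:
$Z{\left(Q,I \right)} = - \frac{13}{2}$ ($Z{\left(Q,I \right)} = - \frac{65}{10} = \left(-65\right) \frac{1}{10} = - \frac{13}{2}$)
$n{\left(p \right)} = p \left(p + p^{2}\right)$ ($n{\left(p \right)} = \left(p + p^{2}\right) p = p \left(p + p^{2}\right)$)
$\frac{Z{\left(\frac{9 - 15}{26 + 35},-6 \right)}}{n{\left(43 \right)}} + \frac{3664}{4039} = - \frac{13}{2 \cdot 43^{2} \left(1 + 43\right)} + \frac{3664}{4039} = - \frac{13}{2 \cdot 1849 \cdot 44} + 3664 \cdot \frac{1}{4039} = - \frac{13}{2 \cdot 81356} + \frac{3664}{4039} = \left(- \frac{13}{2}\right) \frac{1}{81356} + \frac{3664}{4039} = - \frac{13}{162712} + \frac{3664}{4039} = \frac{596124261}{657193768}$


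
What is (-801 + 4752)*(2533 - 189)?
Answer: 9261144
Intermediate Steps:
(-801 + 4752)*(2533 - 189) = 3951*2344 = 9261144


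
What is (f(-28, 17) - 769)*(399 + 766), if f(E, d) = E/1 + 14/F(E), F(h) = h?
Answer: -1858175/2 ≈ -9.2909e+5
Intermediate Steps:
f(E, d) = E + 14/E (f(E, d) = E/1 + 14/E = E*1 + 14/E = E + 14/E)
(f(-28, 17) - 769)*(399 + 766) = ((-28 + 14/(-28)) - 769)*(399 + 766) = ((-28 + 14*(-1/28)) - 769)*1165 = ((-28 - ½) - 769)*1165 = (-57/2 - 769)*1165 = -1595/2*1165 = -1858175/2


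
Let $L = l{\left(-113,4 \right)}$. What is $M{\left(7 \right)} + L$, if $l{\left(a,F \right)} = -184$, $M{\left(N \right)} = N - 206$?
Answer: $-383$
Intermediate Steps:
$M{\left(N \right)} = -206 + N$
$L = -184$
$M{\left(7 \right)} + L = \left(-206 + 7\right) - 184 = -199 - 184 = -383$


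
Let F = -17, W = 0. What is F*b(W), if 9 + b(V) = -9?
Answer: 306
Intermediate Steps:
b(V) = -18 (b(V) = -9 - 9 = -18)
F*b(W) = -17*(-18) = 306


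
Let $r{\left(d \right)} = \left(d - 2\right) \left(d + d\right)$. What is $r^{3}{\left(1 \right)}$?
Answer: $-8$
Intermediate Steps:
$r{\left(d \right)} = 2 d \left(-2 + d\right)$ ($r{\left(d \right)} = \left(-2 + d\right) 2 d = 2 d \left(-2 + d\right)$)
$r^{3}{\left(1 \right)} = \left(2 \cdot 1 \left(-2 + 1\right)\right)^{3} = \left(2 \cdot 1 \left(-1\right)\right)^{3} = \left(-2\right)^{3} = -8$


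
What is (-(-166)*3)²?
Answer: 248004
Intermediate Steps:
(-(-166)*3)² = (-166*(-3))² = 498² = 248004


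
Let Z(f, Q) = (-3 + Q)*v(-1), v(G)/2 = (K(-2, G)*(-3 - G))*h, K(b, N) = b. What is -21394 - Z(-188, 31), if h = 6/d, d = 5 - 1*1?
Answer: -21730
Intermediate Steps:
d = 4 (d = 5 - 1 = 4)
h = 3/2 (h = 6/4 = 6*(¼) = 3/2 ≈ 1.5000)
v(G) = 18 + 6*G (v(G) = 2*(-2*(-3 - G)*(3/2)) = 2*((6 + 2*G)*(3/2)) = 2*(9 + 3*G) = 18 + 6*G)
Z(f, Q) = -36 + 12*Q (Z(f, Q) = (-3 + Q)*(18 + 6*(-1)) = (-3 + Q)*(18 - 6) = (-3 + Q)*12 = -36 + 12*Q)
-21394 - Z(-188, 31) = -21394 - (-36 + 12*31) = -21394 - (-36 + 372) = -21394 - 1*336 = -21394 - 336 = -21730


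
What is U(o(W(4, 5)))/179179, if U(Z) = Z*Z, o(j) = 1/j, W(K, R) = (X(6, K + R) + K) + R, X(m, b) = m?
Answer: 1/40315275 ≈ 2.4804e-8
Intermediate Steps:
W(K, R) = 6 + K + R (W(K, R) = (6 + K) + R = 6 + K + R)
U(Z) = Z**2
U(o(W(4, 5)))/179179 = (1/(6 + 4 + 5))**2/179179 = (1/15)**2*(1/179179) = (1/225)*(1/179179) = 1/40315275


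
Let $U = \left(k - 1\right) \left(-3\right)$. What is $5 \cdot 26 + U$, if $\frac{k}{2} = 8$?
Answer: $85$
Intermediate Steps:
$k = 16$ ($k = 2 \cdot 8 = 16$)
$U = -45$ ($U = \left(16 - 1\right) \left(-3\right) = 15 \left(-3\right) = -45$)
$5 \cdot 26 + U = 5 \cdot 26 - 45 = 130 - 45 = 85$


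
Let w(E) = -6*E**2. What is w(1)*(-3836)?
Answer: 23016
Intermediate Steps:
w(1)*(-3836) = -6*1**2*(-3836) = -6*1*(-3836) = -6*(-3836) = 23016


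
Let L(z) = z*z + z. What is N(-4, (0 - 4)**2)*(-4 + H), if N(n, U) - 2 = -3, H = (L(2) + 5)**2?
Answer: -117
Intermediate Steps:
L(z) = z + z**2 (L(z) = z**2 + z = z + z**2)
H = 121 (H = (2*(1 + 2) + 5)**2 = (2*3 + 5)**2 = (6 + 5)**2 = 11**2 = 121)
N(n, U) = -1 (N(n, U) = 2 - 3 = -1)
N(-4, (0 - 4)**2)*(-4 + H) = -(-4 + 121) = -1*117 = -117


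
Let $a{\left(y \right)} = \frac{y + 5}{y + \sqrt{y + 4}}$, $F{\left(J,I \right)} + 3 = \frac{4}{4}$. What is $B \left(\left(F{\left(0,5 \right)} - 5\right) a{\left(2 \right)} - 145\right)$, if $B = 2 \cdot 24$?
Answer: $-4608 - 1176 \sqrt{6} \approx -7488.6$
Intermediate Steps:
$F{\left(J,I \right)} = -2$ ($F{\left(J,I \right)} = -3 + \frac{4}{4} = -3 + 4 \cdot \frac{1}{4} = -3 + 1 = -2$)
$B = 48$
$a{\left(y \right)} = \frac{5 + y}{y + \sqrt{4 + y}}$
$B \left(\left(F{\left(0,5 \right)} - 5\right) a{\left(2 \right)} - 145\right) = 48 \left(\left(-2 - 5\right) \frac{5 + 2}{2 + \sqrt{4 + 2}} - 145\right) = 48 \left(- 7 \frac{1}{2 + \sqrt{6}} \cdot 7 - 145\right) = 48 \left(- 7 \frac{7}{2 + \sqrt{6}} - 145\right) = 48 \left(- \frac{49}{2 + \sqrt{6}} - 145\right) = 48 \left(-145 - \frac{49}{2 + \sqrt{6}}\right) = -6960 - \frac{2352}{2 + \sqrt{6}}$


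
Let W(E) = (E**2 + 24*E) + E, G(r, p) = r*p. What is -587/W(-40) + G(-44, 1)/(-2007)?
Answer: -383903/401400 ≈ -0.95641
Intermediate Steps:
G(r, p) = p*r
W(E) = E**2 + 25*E
-587/W(-40) + G(-44, 1)/(-2007) = -587*(-1/(40*(25 - 40))) + (1*(-44))/(-2007) = -587/((-40*(-15))) - 44*(-1/2007) = -587/600 + 44/2007 = -383903/401400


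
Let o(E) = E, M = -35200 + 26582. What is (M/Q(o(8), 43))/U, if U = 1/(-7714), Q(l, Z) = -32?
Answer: -16619813/8 ≈ -2.0775e+6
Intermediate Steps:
M = -8618
U = -1/7714 ≈ -0.00012963
(M/Q(o(8), 43))/U = (-8618/(-32))/(-1/7714) = -8618*(-1/32)*(-7714) = (4309/16)*(-7714) = -16619813/8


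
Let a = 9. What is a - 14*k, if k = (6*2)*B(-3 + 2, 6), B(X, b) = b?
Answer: -999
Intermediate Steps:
k = 72 (k = (6*2)*6 = 12*6 = 72)
a - 14*k = 9 - 14*72 = 9 - 1008 = -999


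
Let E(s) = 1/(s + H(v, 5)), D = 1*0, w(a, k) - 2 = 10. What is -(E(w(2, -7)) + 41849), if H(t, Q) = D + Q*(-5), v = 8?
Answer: -544036/13 ≈ -41849.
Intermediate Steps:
w(a, k) = 12 (w(a, k) = 2 + 10 = 12)
D = 0
H(t, Q) = -5*Q (H(t, Q) = 0 + Q*(-5) = 0 - 5*Q = -5*Q)
E(s) = 1/(-25 + s) (E(s) = 1/(s - 5*5) = 1/(s - 25) = 1/(-25 + s))
-(E(w(2, -7)) + 41849) = -(1/(-25 + 12) + 41849) = -(1/(-13) + 41849) = -(-1/13 + 41849) = -1*544036/13 = -544036/13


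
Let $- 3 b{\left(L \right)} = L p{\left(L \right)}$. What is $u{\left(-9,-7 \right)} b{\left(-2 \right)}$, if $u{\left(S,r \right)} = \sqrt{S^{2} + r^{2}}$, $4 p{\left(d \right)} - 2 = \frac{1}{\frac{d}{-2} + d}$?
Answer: $\frac{\sqrt{130}}{6} \approx 1.9003$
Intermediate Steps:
$p{\left(d \right)} = \frac{1}{2} + \frac{1}{2 d}$ ($p{\left(d \right)} = \frac{1}{2} + \frac{1}{4 \left(\frac{d}{-2} + d\right)} = \frac{1}{2} + \frac{1}{4 \left(d \left(- \frac{1}{2}\right) + d\right)} = \frac{1}{2} + \frac{1}{4 \left(- \frac{d}{2} + d\right)} = \frac{1}{2} + \frac{1}{4 \frac{d}{2}} = \frac{1}{2} + \frac{2 \frac{1}{d}}{4} = \frac{1}{2} + \frac{1}{2 d}$)
$b{\left(L \right)} = - \frac{1}{6} - \frac{L}{6}$ ($b{\left(L \right)} = - \frac{L \frac{1 + L}{2 L}}{3} = - \frac{\frac{1}{2} + \frac{L}{2}}{3} = - \frac{1}{6} - \frac{L}{6}$)
$u{\left(-9,-7 \right)} b{\left(-2 \right)} = \sqrt{\left(-9\right)^{2} + \left(-7\right)^{2}} \left(- \frac{1}{6} - - \frac{1}{3}\right) = \sqrt{81 + 49} \left(- \frac{1}{6} + \frac{1}{3}\right) = \sqrt{130} \cdot \frac{1}{6} = \frac{\sqrt{130}}{6}$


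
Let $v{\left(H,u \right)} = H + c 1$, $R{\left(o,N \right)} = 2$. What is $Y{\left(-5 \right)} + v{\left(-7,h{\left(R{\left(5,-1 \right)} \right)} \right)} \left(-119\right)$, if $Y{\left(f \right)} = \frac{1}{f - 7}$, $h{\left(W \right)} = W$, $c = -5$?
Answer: $\frac{17135}{12} \approx 1427.9$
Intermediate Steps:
$Y{\left(f \right)} = \frac{1}{-7 + f}$
$v{\left(H,u \right)} = -5 + H$ ($v{\left(H,u \right)} = H - 5 = -5 + H$)
$Y{\left(-5 \right)} + v{\left(-7,h{\left(R{\left(5,-1 \right)} \right)} \right)} \left(-119\right) = \frac{1}{-7 - 5} + \left(-5 - 7\right) \left(-119\right) = \frac{1}{-12} - -1428 = - \frac{1}{12} + 1428 = \frac{17135}{12}$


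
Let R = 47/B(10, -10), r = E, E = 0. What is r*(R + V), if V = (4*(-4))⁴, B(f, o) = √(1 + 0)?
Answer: 0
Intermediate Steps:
B(f, o) = 1 (B(f, o) = √1 = 1)
V = 65536 (V = (-16)⁴ = 65536)
r = 0
R = 47 (R = 47/1 = 47*1 = 47)
r*(R + V) = 0*(47 + 65536) = 0*65583 = 0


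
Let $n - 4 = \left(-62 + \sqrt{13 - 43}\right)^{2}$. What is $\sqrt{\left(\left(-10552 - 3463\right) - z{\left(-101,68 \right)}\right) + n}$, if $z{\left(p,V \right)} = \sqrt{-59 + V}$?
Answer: $2 \sqrt{-2550 - 31 i \sqrt{30}} \approx 3.3606 - 101.05 i$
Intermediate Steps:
$n = 4 + \left(-62 + i \sqrt{30}\right)^{2}$ ($n = 4 + \left(-62 + \sqrt{13 - 43}\right)^{2} = 4 + \left(-62 + \sqrt{-30}\right)^{2} = 4 + \left(-62 + i \sqrt{30}\right)^{2} \approx 3818.0 - 679.18 i$)
$\sqrt{\left(\left(-10552 - 3463\right) - z{\left(-101,68 \right)}\right) + n} = \sqrt{\left(\left(-10552 - 3463\right) - \sqrt{-59 + 68}\right) + \left(3818 - 124 i \sqrt{30}\right)} = \sqrt{\left(-14015 - \sqrt{9}\right) + \left(3818 - 124 i \sqrt{30}\right)} = \sqrt{\left(-14015 - 3\right) + \left(3818 - 124 i \sqrt{30}\right)} = \sqrt{-14018 + \left(3818 - 124 i \sqrt{30}\right)} = \sqrt{-10200 - 124 i \sqrt{30}}$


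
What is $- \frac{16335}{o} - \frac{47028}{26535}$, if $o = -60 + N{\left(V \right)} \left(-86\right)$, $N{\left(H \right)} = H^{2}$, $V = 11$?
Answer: $- \frac{19581941}{92571770} \approx -0.21153$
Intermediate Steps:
$o = -10466$ ($o = -60 + 11^{2} \left(-86\right) = -60 + 121 \left(-86\right) = -60 - 10406 = -10466$)
$- \frac{16335}{o} - \frac{47028}{26535} = - \frac{16335}{-10466} - \frac{47028}{26535} = \left(-16335\right) \left(- \frac{1}{10466}\right) - \frac{15676}{8845} = \frac{16335}{10466} - \frac{15676}{8845} = - \frac{19581941}{92571770}$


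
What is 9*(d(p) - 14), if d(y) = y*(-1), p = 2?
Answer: -144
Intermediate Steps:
d(y) = -y
9*(d(p) - 14) = 9*(-1*2 - 14) = 9*(-2 - 14) = 9*(-16) = -144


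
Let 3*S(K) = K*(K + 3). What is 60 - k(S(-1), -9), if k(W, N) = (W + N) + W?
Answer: 211/3 ≈ 70.333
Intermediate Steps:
S(K) = K*(3 + K)/3 (S(K) = (K*(K + 3))/3 = (K*(3 + K))/3 = K*(3 + K)/3)
k(W, N) = N + 2*W (k(W, N) = (N + W) + W = N + 2*W)
60 - k(S(-1), -9) = 60 - (-9 + 2*((⅓)*(-1)*(3 - 1))) = 60 - (-9 + 2*((⅓)*(-1)*2)) = 60 - (-9 + 2*(-⅔)) = 60 - (-9 - 4/3) = 60 - 1*(-31/3) = 60 + 31/3 = 211/3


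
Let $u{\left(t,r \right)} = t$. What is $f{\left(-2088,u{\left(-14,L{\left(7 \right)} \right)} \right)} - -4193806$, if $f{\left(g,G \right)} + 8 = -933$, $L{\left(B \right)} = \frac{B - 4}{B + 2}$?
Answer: $4192865$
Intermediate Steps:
$L{\left(B \right)} = \frac{-4 + B}{2 + B}$
$f{\left(g,G \right)} = -941$ ($f{\left(g,G \right)} = -8 - 933 = -941$)
$f{\left(-2088,u{\left(-14,L{\left(7 \right)} \right)} \right)} - -4193806 = -941 - -4193806 = -941 + 4193806 = 4192865$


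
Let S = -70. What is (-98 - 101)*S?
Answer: 13930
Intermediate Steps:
(-98 - 101)*S = (-98 - 101)*(-70) = -199*(-70) = 13930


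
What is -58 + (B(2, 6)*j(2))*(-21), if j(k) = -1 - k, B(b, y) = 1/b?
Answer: -53/2 ≈ -26.500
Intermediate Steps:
-58 + (B(2, 6)*j(2))*(-21) = -58 + ((-1 - 1*2)/2)*(-21) = -58 + ((-1 - 2)/2)*(-21) = -58 + ((½)*(-3))*(-21) = -58 - 3/2*(-21) = -58 + 63/2 = -53/2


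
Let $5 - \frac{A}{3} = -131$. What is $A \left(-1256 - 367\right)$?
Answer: $-662184$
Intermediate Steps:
$A = 408$ ($A = 15 - -393 = 15 + 393 = 408$)
$A \left(-1256 - 367\right) = 408 \left(-1256 - 367\right) = 408 \left(-1623\right) = -662184$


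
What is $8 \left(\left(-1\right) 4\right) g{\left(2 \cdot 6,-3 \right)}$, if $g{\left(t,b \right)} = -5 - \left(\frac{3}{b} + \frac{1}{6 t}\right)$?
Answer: $\frac{1156}{9} \approx 128.44$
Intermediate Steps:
$g{\left(t,b \right)} = -5 - \frac{3}{b} - \frac{1}{6 t}$ ($g{\left(t,b \right)} = -5 - \left(\frac{3}{b} + \frac{1}{6 t}\right) = -5 - \frac{3}{b} - \frac{1}{6 t}$)
$8 \left(\left(-1\right) 4\right) g{\left(2 \cdot 6,-3 \right)} = 8 \left(\left(-1\right) 4\right) \left(-5 - \frac{3}{-3} - \frac{1}{6 \cdot 2 \cdot 6}\right) = 8 \left(-4\right) \left(-5 - -1 - \frac{1}{6 \cdot 12}\right) = - 32 \left(-5 + 1 - \frac{1}{72}\right) = \left(-32\right) \left(- \frac{289}{72}\right) = \frac{1156}{9}$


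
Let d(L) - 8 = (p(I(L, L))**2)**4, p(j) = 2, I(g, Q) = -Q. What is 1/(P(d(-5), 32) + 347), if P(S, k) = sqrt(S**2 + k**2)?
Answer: 347/49689 - 8*sqrt(1105)/49689 ≈ 0.0016315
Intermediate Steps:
d(L) = 264 (d(L) = 8 + (2**2)**4 = 8 + 4**4 = 8 + 256 = 264)
1/(P(d(-5), 32) + 347) = 1/(sqrt(264**2 + 32**2) + 347) = 1/(sqrt(69696 + 1024) + 347) = 1/(sqrt(70720) + 347) = 1/(8*sqrt(1105) + 347) = 1/(347 + 8*sqrt(1105))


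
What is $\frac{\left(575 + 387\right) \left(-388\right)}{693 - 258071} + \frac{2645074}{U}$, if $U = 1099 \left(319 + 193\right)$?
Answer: $\frac{222702632025}{36205878016} \approx 6.151$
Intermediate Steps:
$U = 562688$ ($U = 1099 \cdot 512 = 562688$)
$\frac{\left(575 + 387\right) \left(-388\right)}{693 - 258071} + \frac{2645074}{U} = \frac{\left(575 + 387\right) \left(-388\right)}{693 - 258071} + \frac{2645074}{562688} = \frac{962 \left(-388\right)}{693 - 258071} + 2645074 \cdot \frac{1}{562688} = - \frac{373256}{-257378} + \frac{1322537}{281344} = \left(-373256\right) \left(- \frac{1}{257378}\right) + \frac{1322537}{281344} = \frac{186628}{128689} + \frac{1322537}{281344} = \frac{222702632025}{36205878016}$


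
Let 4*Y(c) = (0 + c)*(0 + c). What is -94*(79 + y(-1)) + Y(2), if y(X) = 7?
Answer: -8083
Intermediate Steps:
Y(c) = c²/4 (Y(c) = ((0 + c)*(0 + c))/4 = (c*c)/4 = c²/4)
-94*(79 + y(-1)) + Y(2) = -94*(79 + 7) + (¼)*2² = -94*86 + (¼)*4 = -8084 + 1 = -8083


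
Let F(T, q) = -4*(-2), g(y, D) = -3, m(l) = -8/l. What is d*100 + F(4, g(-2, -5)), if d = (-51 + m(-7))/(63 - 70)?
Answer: 35292/49 ≈ 720.25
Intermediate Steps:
F(T, q) = 8
d = 349/49 (d = (-51 - 8/(-7))/(63 - 70) = (-51 - 8*(-1/7))/(-7) = (-51 + 8/7)*(-1/7) = -349/7*(-1/7) = 349/49 ≈ 7.1225)
d*100 + F(4, g(-2, -5)) = (349/49)*100 + 8 = 34900/49 + 8 = 35292/49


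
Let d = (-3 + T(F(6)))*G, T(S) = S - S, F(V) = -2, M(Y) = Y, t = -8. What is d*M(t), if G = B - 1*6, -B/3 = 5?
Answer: -504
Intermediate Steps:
B = -15 (B = -3*5 = -15)
T(S) = 0
G = -21 (G = -15 - 1*6 = -15 - 6 = -21)
d = 63 (d = (-3 + 0)*(-21) = -3*(-21) = 63)
d*M(t) = 63*(-8) = -504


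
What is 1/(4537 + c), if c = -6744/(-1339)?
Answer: 1339/6081787 ≈ 0.00022017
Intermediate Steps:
c = 6744/1339 (c = -6744*(-1/1339) = 6744/1339 ≈ 5.0366)
1/(4537 + c) = 1/(4537 + 6744/1339) = 1/(6081787/1339) = 1339/6081787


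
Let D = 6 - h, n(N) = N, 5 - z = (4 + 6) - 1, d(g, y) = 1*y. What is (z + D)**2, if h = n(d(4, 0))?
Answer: 4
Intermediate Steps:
d(g, y) = y
z = -4 (z = 5 - ((4 + 6) - 1) = 5 - (10 - 1) = 5 - 1*9 = 5 - 9 = -4)
h = 0
D = 6 (D = 6 - 1*0 = 6 + 0 = 6)
(z + D)**2 = (-4 + 6)**2 = 2**2 = 4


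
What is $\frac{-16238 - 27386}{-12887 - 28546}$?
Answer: $\frac{6232}{5919} \approx 1.0529$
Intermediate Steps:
$\frac{-16238 - 27386}{-12887 - 28546} = - \frac{43624}{-12887 - 28546} = - \frac{43624}{-41433} = \left(-43624\right) \left(- \frac{1}{41433}\right) = \frac{6232}{5919}$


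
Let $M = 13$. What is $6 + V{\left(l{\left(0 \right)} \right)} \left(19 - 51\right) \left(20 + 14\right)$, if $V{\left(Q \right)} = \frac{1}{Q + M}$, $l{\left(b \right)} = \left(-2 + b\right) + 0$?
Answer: $- \frac{1022}{11} \approx -92.909$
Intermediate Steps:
$l{\left(b \right)} = -2 + b$
$V{\left(Q \right)} = \frac{1}{13 + Q}$ ($V{\left(Q \right)} = \frac{1}{Q + 13} = \frac{1}{13 + Q}$)
$6 + V{\left(l{\left(0 \right)} \right)} \left(19 - 51\right) \left(20 + 14\right) = 6 + \frac{\left(19 - 51\right) \left(20 + 14\right)}{13 + \left(-2 + 0\right)} = 6 + \frac{\left(-32\right) 34}{13 - 2} = 6 + \frac{1}{11} \left(-1088\right) = 6 - \frac{1088}{11} = - \frac{1022}{11}$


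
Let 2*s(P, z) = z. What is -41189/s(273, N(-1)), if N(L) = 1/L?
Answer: 82378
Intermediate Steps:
N(L) = 1/L
s(P, z) = z/2
-41189/s(273, N(-1)) = -41189/((1/2)/(-1)) = -41189/((1/2)*(-1)) = -41189/(-1/2) = -41189*(-2) = 82378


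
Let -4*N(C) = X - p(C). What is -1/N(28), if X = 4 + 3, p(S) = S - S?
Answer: 4/7 ≈ 0.57143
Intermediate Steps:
p(S) = 0
X = 7
N(C) = -7/4 (N(C) = -(7 - 1*0)/4 = -(7 + 0)/4 = -¼*7 = -7/4)
-1/N(28) = -1/(-7/4) = -1*(-4/7) = 4/7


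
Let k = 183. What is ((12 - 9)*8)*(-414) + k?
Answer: -9753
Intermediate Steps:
((12 - 9)*8)*(-414) + k = ((12 - 9)*8)*(-414) + 183 = (3*8)*(-414) + 183 = 24*(-414) + 183 = -9936 + 183 = -9753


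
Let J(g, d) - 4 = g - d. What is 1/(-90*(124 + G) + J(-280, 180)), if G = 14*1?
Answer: -1/12876 ≈ -7.7664e-5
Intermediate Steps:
J(g, d) = 4 + g - d (J(g, d) = 4 + (g - d) = 4 + g - d)
G = 14
1/(-90*(124 + G) + J(-280, 180)) = 1/(-90*(124 + 14) + (4 - 280 - 1*180)) = 1/(-90*138 + (4 - 280 - 180)) = 1/(-12420 - 456) = 1/(-12876) = -1/12876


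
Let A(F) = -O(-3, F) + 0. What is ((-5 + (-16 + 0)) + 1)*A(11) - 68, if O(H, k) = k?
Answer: 152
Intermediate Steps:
A(F) = -F (A(F) = -F + 0 = -F)
((-5 + (-16 + 0)) + 1)*A(11) - 68 = ((-5 + (-16 + 0)) + 1)*(-1*11) - 68 = ((-5 - 16) + 1)*(-11) - 68 = (-21 + 1)*(-11) - 68 = -20*(-11) - 68 = 220 - 68 = 152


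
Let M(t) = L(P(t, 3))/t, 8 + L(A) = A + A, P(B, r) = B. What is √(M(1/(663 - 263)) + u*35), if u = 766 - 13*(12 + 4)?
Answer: 2*√4083 ≈ 127.80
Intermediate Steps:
L(A) = -8 + 2*A (L(A) = -8 + (A + A) = -8 + 2*A)
M(t) = (-8 + 2*t)/t
u = 558 (u = 766 - 13*16 = 766 - 208 = 558)
√(M(1/(663 - 263)) + u*35) = √((2 - 8/(1/(663 - 263))) + 558*35) = √((2 - 8/(1/400)) + 19530) = √((2 - 8/1/400) + 19530) = √((2 - 8*400) + 19530) = √((2 - 3200) + 19530) = √(-3198 + 19530) = √16332 = 2*√4083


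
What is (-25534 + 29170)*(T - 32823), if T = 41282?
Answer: 30756924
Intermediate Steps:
(-25534 + 29170)*(T - 32823) = (-25534 + 29170)*(41282 - 32823) = 3636*8459 = 30756924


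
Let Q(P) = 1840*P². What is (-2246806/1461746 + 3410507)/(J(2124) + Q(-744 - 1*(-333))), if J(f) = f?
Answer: 207720529934/18930631729581 ≈ 0.010973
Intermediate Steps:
(-2246806/1461746 + 3410507)/(J(2124) + Q(-744 - 1*(-333))) = (-2246806/1461746 + 3410507)/(2124 + 1840*(-744 - 1*(-333))²) = (-2246806*1/1461746 + 3410507)/(2124 + 1840*(-744 + 333)²) = (-1123403/730873 + 3410507)/(2124 + 1840*(-411)²) = 2492646359208/(730873*(2124 + 1840*168921)) = 2492646359208/(730873*(2124 + 310814640)) = (2492646359208/730873)/310816764 = (2492646359208/730873)*(1/310816764) = 207720529934/18930631729581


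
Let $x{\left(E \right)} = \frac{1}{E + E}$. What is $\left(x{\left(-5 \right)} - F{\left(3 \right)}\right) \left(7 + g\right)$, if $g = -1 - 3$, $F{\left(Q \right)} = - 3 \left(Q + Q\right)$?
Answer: $\frac{537}{10} \approx 53.7$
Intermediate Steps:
$x{\left(E \right)} = \frac{1}{2 E}$
$F{\left(Q \right)} = - 6 Q$ ($F{\left(Q \right)} = - 3 \cdot 2 Q = - 6 Q$)
$g = -4$
$\left(x{\left(-5 \right)} - F{\left(3 \right)}\right) \left(7 + g\right) = \left(\frac{1}{2 \left(-5\right)} - \left(-6\right) 3\right) \left(7 - 4\right) = \left(\frac{1}{2} \left(- \frac{1}{5}\right) - -18\right) 3 = \left(- \frac{1}{10} + 18\right) 3 = \frac{179}{10} \cdot 3 = \frac{537}{10}$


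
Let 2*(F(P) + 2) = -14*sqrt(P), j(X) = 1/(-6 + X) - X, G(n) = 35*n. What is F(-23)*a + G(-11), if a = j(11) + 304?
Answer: -4857/5 - 10262*I*sqrt(23)/5 ≈ -971.4 - 9843.0*I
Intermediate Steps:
F(P) = -2 - 7*sqrt(P) (F(P) = -2 + (-14*sqrt(P))/2 = -2 - 7*sqrt(P))
a = 1466/5 (a = (1 - 1*11**2 + 6*11)/(-6 + 11) + 304 = (1 - 1*121 + 66)/5 + 304 = (1 - 121 + 66)/5 + 304 = (1/5)*(-54) + 304 = -54/5 + 304 = 1466/5 ≈ 293.20)
F(-23)*a + G(-11) = (-2 - 7*I*sqrt(23))*(1466/5) + 35*(-11) = (-2 - 7*I*sqrt(23))*(1466/5) - 385 = (-2932/5 - 10262*I*sqrt(23)/5) - 385 = -4857/5 - 10262*I*sqrt(23)/5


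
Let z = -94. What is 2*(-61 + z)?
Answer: -310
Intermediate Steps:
2*(-61 + z) = 2*(-61 - 94) = 2*(-155) = -310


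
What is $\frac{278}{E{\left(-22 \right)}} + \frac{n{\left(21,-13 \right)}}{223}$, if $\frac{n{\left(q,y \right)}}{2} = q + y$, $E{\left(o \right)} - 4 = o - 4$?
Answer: $- \frac{30821}{2453} \approx -12.565$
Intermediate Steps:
$E{\left(o \right)} = o$ ($E{\left(o \right)} = 4 + \left(o - 4\right) = 4 + \left(-4 + o\right) = o$)
$n{\left(q,y \right)} = 2 q + 2 y$ ($n{\left(q,y \right)} = 2 \left(q + y\right) = 2 q + 2 y$)
$\frac{278}{E{\left(-22 \right)}} + \frac{n{\left(21,-13 \right)}}{223} = \frac{278}{-22} + \frac{2 \cdot 21 + 2 \left(-13\right)}{223} = 278 \left(- \frac{1}{22}\right) + \left(42 - 26\right) \frac{1}{223} = - \frac{139}{11} + 16 \cdot \frac{1}{223} = - \frac{139}{11} + \frac{16}{223} = - \frac{30821}{2453}$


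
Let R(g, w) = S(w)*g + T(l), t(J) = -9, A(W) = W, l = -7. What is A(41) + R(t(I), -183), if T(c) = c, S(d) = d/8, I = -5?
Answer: 1919/8 ≈ 239.88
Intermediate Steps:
S(d) = d/8 (S(d) = d*(⅛) = d/8)
R(g, w) = -7 + g*w/8 (R(g, w) = (w/8)*g - 7 = g*w/8 - 7 = -7 + g*w/8)
A(41) + R(t(I), -183) = 41 + (-7 + (⅛)*(-9)*(-183)) = 41 + (-7 + 1647/8) = 41 + 1591/8 = 1919/8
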